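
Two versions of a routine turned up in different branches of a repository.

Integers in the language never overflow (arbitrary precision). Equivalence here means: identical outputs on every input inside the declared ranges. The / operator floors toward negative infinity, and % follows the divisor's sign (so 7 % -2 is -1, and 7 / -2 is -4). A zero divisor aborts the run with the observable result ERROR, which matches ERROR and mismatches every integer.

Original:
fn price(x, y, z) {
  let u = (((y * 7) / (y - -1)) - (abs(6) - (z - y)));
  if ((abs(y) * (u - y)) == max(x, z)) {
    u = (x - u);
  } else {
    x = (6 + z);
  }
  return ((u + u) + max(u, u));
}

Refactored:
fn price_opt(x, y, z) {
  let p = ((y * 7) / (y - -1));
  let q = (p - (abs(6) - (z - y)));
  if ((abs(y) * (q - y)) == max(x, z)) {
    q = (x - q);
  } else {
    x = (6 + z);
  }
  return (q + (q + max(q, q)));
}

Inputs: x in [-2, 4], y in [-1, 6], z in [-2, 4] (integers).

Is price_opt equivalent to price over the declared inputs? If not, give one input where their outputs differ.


Changes here: statement counts differ, and local variable names differ; the full 392-point sweep finds no disagreement.
verdict: equivalent


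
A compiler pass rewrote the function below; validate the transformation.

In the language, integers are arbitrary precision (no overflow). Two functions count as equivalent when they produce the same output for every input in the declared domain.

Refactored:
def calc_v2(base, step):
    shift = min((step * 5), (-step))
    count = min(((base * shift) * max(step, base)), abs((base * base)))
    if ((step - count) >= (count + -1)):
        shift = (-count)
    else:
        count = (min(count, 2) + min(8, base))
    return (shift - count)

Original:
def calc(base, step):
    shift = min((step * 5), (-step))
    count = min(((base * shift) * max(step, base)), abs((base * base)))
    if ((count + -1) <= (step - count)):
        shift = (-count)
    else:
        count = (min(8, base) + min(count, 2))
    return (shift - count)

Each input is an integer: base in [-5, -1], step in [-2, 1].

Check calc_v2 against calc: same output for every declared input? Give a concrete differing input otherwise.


The two versions differ — the changes include comparison usage differs.
As a probe, take base=-2, step=1: calc runs shift := -1 | count := 2 | ((count + -1) <= (step - count)): false | count := 0 | result -1; calc_v2 runs shift := -1 | count := 2 | ((step - count) >= (count + -1)): false | count := 0 | result -1; both end at -1.
An exhaustive pass over the 20 declared inputs shows identical outputs.
verdict: equivalent


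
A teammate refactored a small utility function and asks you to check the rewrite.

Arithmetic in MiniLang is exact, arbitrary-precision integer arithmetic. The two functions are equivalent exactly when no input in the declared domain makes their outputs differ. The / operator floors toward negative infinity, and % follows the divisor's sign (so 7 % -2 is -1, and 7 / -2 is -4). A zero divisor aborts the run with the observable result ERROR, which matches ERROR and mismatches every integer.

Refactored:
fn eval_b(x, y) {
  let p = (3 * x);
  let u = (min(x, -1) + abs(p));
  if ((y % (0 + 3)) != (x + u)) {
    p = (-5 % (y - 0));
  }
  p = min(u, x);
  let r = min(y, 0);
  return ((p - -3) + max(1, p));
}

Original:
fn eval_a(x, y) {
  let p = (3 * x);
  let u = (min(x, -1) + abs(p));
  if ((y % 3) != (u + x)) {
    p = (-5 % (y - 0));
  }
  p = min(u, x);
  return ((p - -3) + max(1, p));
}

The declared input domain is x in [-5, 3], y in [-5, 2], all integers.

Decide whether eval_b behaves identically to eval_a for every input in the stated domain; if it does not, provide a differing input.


The two versions differ — the changes include constant usage differs, and local variable names differ, and min/max/abs usage differs, and statement counts differ, and arithmetic usage differs.
As a probe, take x=3, y=-1: eval_a runs p=9, then u=8, then ((y % 3) != (u + x)) is true, then p=0, then p=3, then returns 9; eval_b runs p=9, then u=8, then ((y % (0 + 3)) != (x + u)) is true, then p=0, then p=3, then r=-1, then returns 9; both end at 9.
Across all 72 domain points the two functions coincide.
verdict: equivalent


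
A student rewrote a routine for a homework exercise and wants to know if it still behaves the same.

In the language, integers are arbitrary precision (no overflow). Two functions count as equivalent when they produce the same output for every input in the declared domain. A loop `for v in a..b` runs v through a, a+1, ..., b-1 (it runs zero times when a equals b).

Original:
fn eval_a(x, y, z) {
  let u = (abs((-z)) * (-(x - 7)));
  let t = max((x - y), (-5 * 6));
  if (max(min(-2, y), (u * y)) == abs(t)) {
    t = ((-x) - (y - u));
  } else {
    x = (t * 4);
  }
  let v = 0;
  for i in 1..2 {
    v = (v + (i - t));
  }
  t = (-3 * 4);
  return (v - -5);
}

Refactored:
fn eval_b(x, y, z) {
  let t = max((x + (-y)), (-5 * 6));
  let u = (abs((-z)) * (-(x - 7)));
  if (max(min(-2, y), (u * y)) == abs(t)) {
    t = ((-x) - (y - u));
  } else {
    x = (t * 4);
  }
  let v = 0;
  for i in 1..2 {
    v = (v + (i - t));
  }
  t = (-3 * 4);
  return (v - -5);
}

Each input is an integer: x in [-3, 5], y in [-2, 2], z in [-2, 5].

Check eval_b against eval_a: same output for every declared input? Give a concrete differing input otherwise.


Changes here: arithmetic usage differs; the full 360-point sweep finds no disagreement.
verdict: equivalent


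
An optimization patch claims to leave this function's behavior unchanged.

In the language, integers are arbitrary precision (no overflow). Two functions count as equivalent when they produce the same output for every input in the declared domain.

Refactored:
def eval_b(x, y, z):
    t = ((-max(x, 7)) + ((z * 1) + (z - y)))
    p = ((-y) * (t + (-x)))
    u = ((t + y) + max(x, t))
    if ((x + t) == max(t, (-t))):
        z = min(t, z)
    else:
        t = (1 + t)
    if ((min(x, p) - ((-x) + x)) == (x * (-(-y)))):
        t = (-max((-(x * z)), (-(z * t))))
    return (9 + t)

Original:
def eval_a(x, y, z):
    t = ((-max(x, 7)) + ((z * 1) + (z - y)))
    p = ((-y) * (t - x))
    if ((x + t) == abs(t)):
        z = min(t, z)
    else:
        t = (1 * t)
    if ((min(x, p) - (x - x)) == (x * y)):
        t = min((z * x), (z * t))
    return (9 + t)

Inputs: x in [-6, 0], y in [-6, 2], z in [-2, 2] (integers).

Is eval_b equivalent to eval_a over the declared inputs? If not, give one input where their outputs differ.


Take x=-6, y=-6, z=-2.
eval_a: t := -5 | p := 6 | ((x + t) == abs(t)): false | t := -5 | ((min(x, p) - (x - x)) == (x * y)): false | result 4
eval_b: t := -5 | p := 6 | u := -16 | ((x + t) == max(t, (-t))): false | t := -4 | ((min(x, p) - ((-x) + x)) == (x * (-(-y)))): false | result 5
4 != 5, so the rewrite changes behavior.
verdict: not equivalent; witness: x=-6, y=-6, z=-2


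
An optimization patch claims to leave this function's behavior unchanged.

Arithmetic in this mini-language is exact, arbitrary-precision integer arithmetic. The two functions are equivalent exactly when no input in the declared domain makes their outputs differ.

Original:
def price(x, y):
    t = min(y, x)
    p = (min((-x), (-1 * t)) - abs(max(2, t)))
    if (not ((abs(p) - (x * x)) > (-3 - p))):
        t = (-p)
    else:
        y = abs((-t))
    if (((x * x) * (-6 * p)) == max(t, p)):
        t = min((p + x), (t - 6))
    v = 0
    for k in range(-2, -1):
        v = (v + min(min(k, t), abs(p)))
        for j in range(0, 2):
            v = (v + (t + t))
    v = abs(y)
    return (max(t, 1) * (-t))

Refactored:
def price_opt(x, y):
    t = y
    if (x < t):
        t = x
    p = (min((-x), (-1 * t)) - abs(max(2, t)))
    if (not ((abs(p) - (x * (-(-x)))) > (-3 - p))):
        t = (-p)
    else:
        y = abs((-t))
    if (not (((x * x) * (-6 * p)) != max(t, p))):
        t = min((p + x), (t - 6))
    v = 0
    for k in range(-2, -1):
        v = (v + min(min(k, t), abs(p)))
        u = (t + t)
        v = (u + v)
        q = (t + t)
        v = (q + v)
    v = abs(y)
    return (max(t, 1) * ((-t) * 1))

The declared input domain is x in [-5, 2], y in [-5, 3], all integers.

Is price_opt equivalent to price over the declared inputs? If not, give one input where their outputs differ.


Side by side, the visible changes include: local variable names differ, plus arithmetic usage differs, plus min/max/abs usage differs, plus statement counts differ, plus constant usage differs, plus branching structure differs, plus boolean connective usage differs, plus loop structure differs, plus comparison usage differs.
As a probe, take x=-1, y=-2: price runs t = -2; p = -1; (not ((abs(p) - (x * x)) > (-3 - p))) -> false; y = 2; (((x * x) * (-6 * p)) == max(t, p)) -> false; v = 0; [k=-2]; v = -2; [j=0]; v = -6; [j=1]; v = -10; v = 2; return 2; price_opt runs t = -2; (x < t) -> false; p = -1; (not ((abs(p) - (x * (-(-x)))) > (-3 - p))) -> false; y = 2; (not (((x * x) * (-6 * p)) != max(t, p))) -> false; v = 0; [k=-2]; v = -2; u = -4; v = -6; q = -4; v = -10; v = 2; return 2; both end at 2.
Sweeping the whole domain (72 inputs) finds no disagreement.
verdict: equivalent


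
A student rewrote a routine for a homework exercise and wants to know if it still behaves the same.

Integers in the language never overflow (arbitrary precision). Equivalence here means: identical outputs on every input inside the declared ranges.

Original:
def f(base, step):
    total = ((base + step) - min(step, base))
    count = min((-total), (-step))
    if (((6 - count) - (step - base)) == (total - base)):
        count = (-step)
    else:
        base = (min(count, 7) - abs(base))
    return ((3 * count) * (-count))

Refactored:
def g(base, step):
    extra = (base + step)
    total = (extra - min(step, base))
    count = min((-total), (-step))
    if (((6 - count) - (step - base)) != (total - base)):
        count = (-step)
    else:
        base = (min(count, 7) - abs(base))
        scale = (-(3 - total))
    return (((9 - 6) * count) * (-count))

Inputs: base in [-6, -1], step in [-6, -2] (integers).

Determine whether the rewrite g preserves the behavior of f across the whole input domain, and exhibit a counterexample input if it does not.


These are not equivalent — on base=-5, step=-6 the outputs split (-75 vs -108).
f: total becomes -5; next count becomes 5; next (((6 - count) - (step - base)) == (total - base)) evaluates to false; next base becomes 0; next final value -75
g: extra becomes -11; next total becomes -5; next count becomes 5; next (((6 - count) - (step - base)) != (total - base)) evaluates to true; next count becomes 6; next final value -108
verdict: not equivalent; witness: base=-5, step=-6


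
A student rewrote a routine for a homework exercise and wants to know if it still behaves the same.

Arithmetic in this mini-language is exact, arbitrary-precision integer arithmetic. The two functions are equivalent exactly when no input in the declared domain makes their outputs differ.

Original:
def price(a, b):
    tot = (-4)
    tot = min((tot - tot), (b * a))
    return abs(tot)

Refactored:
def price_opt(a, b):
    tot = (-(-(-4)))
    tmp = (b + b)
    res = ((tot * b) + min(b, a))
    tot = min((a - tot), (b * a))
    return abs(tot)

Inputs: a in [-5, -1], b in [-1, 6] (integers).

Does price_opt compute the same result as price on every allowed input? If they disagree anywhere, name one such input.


These are not equivalent — on a=-5, b=-1 the outputs split (0 vs 1).
price: tot = -4; tot = 0; return 0
price_opt: tot = -4; tmp = -2; res = -1; tot = -1; return 1
verdict: not equivalent; witness: a=-5, b=-1


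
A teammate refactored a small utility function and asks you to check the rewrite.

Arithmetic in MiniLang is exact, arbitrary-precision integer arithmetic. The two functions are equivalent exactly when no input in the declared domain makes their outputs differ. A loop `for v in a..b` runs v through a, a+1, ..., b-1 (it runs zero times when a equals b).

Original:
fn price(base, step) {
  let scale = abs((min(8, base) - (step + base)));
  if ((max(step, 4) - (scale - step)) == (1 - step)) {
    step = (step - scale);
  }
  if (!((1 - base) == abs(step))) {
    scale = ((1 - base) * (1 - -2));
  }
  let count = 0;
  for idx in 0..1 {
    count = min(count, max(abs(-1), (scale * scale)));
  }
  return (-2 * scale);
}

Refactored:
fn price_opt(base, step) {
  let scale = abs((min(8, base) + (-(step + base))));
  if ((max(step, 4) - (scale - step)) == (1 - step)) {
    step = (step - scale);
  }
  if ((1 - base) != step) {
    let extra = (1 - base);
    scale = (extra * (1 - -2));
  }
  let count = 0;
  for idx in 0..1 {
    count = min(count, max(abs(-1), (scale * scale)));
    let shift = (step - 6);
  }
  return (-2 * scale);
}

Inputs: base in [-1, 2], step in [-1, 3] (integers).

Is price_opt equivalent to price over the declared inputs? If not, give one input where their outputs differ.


Consider the input base=-1, step=-1.
price: scale=1, then ((max(step, 4) - (scale - step)) == (1 - step)) is true, then step=-2, then (!((1 - base) == abs(step))) is false, then count=0, then (idx=0), then count=0, then returns -2
price_opt: scale=1, then ((max(step, 4) - (scale - step)) == (1 - step)) is true, then step=-2, then ((1 - base) != step) is true, then extra=2, then scale=6, then count=0, then (idx=0), then count=0, then shift=-8, then returns -12
-2 != -12, so the rewrite changes behavior.
verdict: not equivalent; witness: base=-1, step=-1


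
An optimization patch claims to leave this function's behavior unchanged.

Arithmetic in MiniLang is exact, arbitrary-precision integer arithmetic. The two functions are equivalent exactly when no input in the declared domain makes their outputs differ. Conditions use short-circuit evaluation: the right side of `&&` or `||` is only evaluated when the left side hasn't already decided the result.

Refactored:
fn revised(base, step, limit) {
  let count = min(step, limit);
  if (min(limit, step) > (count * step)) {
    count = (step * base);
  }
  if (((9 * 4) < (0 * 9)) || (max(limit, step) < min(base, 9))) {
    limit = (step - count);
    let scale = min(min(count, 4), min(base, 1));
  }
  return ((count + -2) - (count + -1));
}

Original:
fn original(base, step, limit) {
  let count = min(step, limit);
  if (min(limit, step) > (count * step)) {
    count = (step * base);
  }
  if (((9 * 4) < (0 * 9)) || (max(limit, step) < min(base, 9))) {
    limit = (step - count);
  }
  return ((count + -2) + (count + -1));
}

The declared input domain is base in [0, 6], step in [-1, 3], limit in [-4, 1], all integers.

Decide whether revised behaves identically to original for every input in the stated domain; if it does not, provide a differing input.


Try base=0, step=-1, limit=-4.
original: count becomes -4; next (min(limit, step) > (count * step)) evaluates to false; next (((9 * 4) < (0 * 9)) || (max(limit, step) < min(base, 9))) evaluates to true; next limit becomes 3; next final value -11
revised: count becomes -4; next (min(limit, step) > (count * step)) evaluates to false; next (((9 * 4) < (0 * 9)) || (max(limit, step) < min(base, 9))) evaluates to true; next limit becomes 3; next scale becomes -4; next final value -1
-11 against -1: the behavior changed.
verdict: not equivalent; witness: base=0, step=-1, limit=-4


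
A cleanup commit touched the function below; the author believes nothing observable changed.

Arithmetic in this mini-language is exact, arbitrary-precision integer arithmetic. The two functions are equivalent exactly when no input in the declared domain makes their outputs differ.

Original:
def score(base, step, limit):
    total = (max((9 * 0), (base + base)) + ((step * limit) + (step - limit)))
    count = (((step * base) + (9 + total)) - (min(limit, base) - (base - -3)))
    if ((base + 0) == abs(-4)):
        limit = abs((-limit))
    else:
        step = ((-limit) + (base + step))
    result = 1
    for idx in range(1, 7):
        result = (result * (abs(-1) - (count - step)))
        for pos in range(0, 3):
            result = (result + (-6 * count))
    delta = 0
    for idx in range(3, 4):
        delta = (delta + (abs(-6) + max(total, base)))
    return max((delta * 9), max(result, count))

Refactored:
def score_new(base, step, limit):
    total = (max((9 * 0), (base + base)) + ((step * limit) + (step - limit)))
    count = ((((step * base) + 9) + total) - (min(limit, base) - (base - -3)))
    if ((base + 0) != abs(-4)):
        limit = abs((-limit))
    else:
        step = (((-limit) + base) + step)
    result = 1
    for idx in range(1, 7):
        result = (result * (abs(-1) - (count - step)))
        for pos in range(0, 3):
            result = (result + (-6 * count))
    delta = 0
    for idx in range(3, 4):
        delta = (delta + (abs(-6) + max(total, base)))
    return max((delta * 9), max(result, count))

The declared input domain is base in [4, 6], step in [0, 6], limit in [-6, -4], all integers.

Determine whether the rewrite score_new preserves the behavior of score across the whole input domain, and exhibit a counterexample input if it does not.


Evaluate both at base=4, step=0, limit=-6.
score: total becomes 14; next count becomes 36; next ((base + 0) == abs(-4)) evaluates to true; next limit becomes 6; next result becomes 1; next at idx=1:; next result becomes -35; next at pos=0:; next result becomes -251; next at pos=1:; next result becomes -467; next at pos=2:; next result becomes -683; next at idx=2:; next result becomes 23905; next at pos=0:; next result becomes 23689; next at pos=1:; next result becomes 23473; next at pos=2:; next result becomes 23257; next at idx=3:; next result becomes -813995; next at pos=0:; next result becomes -814211; next at pos=1:; next result becomes -814427; next at pos=2:; next result becomes -814643; next at idx=4:; next result becomes 28512505; next at pos=0:; next result becomes 28512289; next at pos=1:; next result becomes 28512073; next at pos=2:; next result becomes 28511857; next at idx=5:; next result becomes -997914995; next at pos=0:; next result becomes -997915211; next at pos=1:; next result becomes -997915427; next at pos=2:; next result becomes -997915643; next at idx=6:; next result becomes 34927047505; next at pos=0:; next result becomes 34927047289; next at pos=1:; next result becomes 34927047073; next at pos=2:; next result becomes 34927046857; next delta becomes 0; next at idx=3:; next delta becomes 20; next final value 34927046857
score_new: total becomes 14; next count becomes 36; next ((base + 0) != abs(-4)) evaluates to false; next step becomes 10; next result becomes 1; next at idx=1:; next result becomes -25; next at pos=0:; next result becomes -241; next at pos=1:; next result becomes -457; next at pos=2:; next result becomes -673; next at idx=2:; next result becomes 16825; next at pos=0:; next result becomes 16609; next at pos=1:; next result becomes 16393; next at pos=2:; next result becomes 16177; next at idx=3:; next result becomes -404425; next at pos=0:; next result becomes -404641; next at pos=1:; next result becomes -404857; next at pos=2:; next result becomes -405073; next at idx=4:; next result becomes 10126825; next at pos=0:; next result becomes 10126609; next at pos=1:; next result becomes 10126393; next at pos=2:; next result becomes 10126177; next at idx=5:; next result becomes -253154425; next at pos=0:; next result becomes -253154641; next at pos=1:; next result becomes -253154857; next at pos=2:; next result becomes -253155073; next at idx=6:; next result becomes 6328876825; next at pos=0:; next result becomes 6328876609; next at pos=1:; next result becomes 6328876393; next at pos=2:; next result becomes 6328876177; next delta becomes 0; next at idx=3:; next delta becomes 20; next final value 6328876177
34927046857 and 6328876177 differ, so these are not the same function on this domain.
verdict: not equivalent; witness: base=4, step=0, limit=-6


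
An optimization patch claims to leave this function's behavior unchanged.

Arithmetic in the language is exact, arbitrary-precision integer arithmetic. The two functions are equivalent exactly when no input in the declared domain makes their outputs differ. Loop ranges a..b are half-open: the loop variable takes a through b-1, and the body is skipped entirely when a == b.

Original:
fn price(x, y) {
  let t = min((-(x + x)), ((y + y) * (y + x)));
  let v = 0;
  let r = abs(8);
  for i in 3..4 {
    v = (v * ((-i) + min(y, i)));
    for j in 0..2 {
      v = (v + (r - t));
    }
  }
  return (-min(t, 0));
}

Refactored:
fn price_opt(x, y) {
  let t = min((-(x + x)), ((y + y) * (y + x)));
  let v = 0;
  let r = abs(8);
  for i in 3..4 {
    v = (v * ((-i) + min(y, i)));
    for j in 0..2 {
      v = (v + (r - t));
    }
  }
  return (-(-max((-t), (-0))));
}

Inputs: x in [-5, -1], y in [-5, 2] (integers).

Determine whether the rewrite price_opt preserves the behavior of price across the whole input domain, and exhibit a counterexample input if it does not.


The two are interchangeable: min/max/abs usage differs, and every declared input agrees.
Spot check at x=-2, y=-2 — price: t becomes 4; next v becomes 0; next r becomes 8; next at i=3:; next v becomes 0; next at j=0:; next v becomes 4; next at j=1:; next v becomes 8; next final value 0. price_opt: t becomes 4; next v becomes 0; next r becomes 8; next at i=3:; next v becomes 0; next at j=0:; next v becomes 4; next at j=1:; next v becomes 8; next final value 0. Both give 0.
Every one of the 40 inputs gives matching results.
verdict: equivalent


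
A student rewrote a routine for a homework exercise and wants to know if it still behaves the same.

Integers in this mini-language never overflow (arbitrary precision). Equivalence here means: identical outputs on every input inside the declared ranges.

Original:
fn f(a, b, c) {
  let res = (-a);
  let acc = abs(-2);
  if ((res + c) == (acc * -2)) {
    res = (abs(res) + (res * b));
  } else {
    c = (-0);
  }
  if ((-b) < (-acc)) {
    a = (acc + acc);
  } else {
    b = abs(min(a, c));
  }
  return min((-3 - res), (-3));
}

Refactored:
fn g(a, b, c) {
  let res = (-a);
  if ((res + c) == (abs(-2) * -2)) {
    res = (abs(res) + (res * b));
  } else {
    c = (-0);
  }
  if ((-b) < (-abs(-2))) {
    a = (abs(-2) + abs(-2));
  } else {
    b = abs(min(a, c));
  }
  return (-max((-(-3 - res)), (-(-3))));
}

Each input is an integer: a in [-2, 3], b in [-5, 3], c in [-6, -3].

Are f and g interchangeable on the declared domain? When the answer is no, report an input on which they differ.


Behavior is preserved: although min/max/abs usage differs, local variable names differ, statement counts differ, constant usage differs, the outputs never diverge.
Spot check at a=0, b=2, c=-3 — f: res := 0 | acc := 2 | ((res + c) == (acc * -2)): false | c := 0 | ((-b) < (-acc)): false | b := 0 | result -3. g: res := 0 | ((res + c) == (abs(-2) * -2)): false | c := 0 | ((-b) < (-abs(-2))): false | b := 0 | result -3. Both give -3.
Across all 216 domain points the two functions coincide.
verdict: equivalent


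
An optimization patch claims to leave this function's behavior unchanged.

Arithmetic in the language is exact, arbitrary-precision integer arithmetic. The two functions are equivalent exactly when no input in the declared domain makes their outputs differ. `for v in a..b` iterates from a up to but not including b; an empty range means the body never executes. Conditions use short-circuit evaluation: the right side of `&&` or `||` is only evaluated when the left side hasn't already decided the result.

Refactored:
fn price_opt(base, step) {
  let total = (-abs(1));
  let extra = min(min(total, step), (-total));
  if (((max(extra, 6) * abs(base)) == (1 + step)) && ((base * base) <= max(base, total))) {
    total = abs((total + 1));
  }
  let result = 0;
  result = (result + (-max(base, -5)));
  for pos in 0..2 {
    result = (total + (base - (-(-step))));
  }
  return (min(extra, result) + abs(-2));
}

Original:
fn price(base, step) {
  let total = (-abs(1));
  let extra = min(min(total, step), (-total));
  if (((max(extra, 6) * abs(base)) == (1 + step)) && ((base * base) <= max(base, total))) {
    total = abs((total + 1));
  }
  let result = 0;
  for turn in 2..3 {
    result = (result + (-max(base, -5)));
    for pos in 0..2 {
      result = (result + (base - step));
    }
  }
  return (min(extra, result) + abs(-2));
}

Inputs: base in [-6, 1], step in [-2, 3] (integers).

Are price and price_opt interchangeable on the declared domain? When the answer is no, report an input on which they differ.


base=-6, step=-2 yields -1 from price but -3 from price_opt.
verdict: not equivalent; witness: base=-6, step=-2


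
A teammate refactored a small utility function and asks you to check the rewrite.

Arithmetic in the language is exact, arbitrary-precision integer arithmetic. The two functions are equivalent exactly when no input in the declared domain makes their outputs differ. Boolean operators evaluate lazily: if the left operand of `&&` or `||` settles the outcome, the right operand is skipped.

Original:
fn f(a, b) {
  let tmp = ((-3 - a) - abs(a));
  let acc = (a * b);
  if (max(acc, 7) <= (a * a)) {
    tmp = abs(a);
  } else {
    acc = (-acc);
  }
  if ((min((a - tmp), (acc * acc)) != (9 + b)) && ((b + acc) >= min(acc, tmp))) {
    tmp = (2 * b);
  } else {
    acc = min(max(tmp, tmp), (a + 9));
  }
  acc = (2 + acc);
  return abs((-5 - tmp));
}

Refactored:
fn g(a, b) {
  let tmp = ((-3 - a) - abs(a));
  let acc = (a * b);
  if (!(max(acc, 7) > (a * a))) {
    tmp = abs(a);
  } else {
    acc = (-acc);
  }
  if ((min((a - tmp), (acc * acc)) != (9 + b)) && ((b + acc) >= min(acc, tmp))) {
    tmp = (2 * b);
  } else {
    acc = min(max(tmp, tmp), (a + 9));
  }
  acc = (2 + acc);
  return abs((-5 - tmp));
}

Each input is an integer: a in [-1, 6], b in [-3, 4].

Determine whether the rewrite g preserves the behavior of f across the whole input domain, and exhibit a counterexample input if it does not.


Changes here: boolean connective usage differs, plus comparison usage differs; the full 64-point sweep finds no disagreement.
verdict: equivalent


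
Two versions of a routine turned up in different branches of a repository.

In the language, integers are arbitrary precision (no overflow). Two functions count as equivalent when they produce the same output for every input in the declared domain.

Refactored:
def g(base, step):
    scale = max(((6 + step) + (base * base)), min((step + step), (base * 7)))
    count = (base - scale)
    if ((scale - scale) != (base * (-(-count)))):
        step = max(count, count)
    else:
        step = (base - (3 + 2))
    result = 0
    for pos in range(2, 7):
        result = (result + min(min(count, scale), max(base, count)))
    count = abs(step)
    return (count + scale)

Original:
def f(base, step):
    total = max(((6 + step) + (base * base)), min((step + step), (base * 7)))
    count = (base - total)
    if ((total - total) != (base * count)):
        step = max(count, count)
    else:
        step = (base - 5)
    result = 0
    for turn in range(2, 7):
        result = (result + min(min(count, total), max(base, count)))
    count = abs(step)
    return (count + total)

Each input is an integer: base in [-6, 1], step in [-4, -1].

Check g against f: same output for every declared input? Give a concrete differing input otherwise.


Behavior is preserved: although arithmetic usage differs, plus constant usage differs, plus local variable names differ, the outputs never diverge.
As a probe, take base=-1, step=-3: f runs total = 4; count = -5; ((total - total) != (base * count)) -> true; step = -5; result = 0; [turn=2]; result = -5; [turn=3]; result = -10; [turn=4]; result = -15; [turn=5]; result = -20; [turn=6]; result = -25; count = 5; return 9; g runs scale = 4; count = -5; ((scale - scale) != (base * (-(-count)))) -> true; step = -5; result = 0; [pos=2]; result = -5; [pos=3]; result = -10; [pos=4]; result = -15; [pos=5]; result = -20; [pos=6]; result = -25; count = 5; return 9; both end at 9.
Checked all 32 inputs in the declared domain: the outputs agree on every one.
verdict: equivalent


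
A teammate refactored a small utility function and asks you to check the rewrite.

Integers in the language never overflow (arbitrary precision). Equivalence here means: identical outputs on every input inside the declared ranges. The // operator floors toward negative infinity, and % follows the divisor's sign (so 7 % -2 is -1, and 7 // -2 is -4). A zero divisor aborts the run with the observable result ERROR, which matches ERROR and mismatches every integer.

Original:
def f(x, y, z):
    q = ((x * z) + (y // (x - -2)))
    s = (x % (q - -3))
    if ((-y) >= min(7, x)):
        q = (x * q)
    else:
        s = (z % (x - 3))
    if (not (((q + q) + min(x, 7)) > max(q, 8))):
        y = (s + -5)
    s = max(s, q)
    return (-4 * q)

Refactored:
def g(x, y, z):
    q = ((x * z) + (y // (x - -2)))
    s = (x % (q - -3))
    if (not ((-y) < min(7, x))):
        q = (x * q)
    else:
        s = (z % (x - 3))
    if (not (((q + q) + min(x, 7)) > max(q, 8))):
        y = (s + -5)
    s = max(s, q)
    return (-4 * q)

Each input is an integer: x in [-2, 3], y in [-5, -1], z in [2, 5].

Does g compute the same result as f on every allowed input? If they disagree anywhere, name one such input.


Although boolean connective usage differs; comparison usage differs, 120/120 inputs agree.
verdict: equivalent


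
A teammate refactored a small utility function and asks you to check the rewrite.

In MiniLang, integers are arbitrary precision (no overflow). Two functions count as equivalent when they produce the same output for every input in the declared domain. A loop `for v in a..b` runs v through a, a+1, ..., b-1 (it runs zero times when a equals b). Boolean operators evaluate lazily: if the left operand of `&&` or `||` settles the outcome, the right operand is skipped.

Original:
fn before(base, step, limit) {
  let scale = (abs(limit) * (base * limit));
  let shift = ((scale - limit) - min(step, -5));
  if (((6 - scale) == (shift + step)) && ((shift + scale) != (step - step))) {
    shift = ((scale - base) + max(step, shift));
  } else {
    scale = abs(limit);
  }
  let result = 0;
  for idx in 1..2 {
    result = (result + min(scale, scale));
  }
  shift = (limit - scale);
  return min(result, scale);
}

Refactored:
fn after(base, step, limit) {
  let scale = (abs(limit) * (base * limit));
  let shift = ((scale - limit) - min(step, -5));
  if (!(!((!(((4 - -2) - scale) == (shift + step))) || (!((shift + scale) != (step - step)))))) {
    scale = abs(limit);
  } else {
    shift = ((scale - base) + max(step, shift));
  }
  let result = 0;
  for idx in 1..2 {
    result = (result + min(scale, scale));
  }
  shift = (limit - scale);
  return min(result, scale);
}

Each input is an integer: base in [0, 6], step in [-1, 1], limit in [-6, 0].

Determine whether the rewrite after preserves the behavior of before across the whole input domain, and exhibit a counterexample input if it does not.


Changes here: boolean connective usage differs; and arithmetic usage differs; and constant usage differs; the full 147-point sweep finds no disagreement.
verdict: equivalent


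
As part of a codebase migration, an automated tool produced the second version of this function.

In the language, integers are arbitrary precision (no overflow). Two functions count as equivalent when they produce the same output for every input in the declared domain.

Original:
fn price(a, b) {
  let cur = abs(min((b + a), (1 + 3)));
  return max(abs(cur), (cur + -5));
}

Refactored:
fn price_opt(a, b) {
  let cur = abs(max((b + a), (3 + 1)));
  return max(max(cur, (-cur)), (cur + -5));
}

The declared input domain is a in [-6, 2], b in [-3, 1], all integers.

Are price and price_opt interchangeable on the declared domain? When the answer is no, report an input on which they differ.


The rewrite breaks on a=-6, b=-3, where the results are 9 and 4.
price: cur becomes 9; next final value 9
price_opt: cur becomes 4; next final value 4
verdict: not equivalent; witness: a=-6, b=-3


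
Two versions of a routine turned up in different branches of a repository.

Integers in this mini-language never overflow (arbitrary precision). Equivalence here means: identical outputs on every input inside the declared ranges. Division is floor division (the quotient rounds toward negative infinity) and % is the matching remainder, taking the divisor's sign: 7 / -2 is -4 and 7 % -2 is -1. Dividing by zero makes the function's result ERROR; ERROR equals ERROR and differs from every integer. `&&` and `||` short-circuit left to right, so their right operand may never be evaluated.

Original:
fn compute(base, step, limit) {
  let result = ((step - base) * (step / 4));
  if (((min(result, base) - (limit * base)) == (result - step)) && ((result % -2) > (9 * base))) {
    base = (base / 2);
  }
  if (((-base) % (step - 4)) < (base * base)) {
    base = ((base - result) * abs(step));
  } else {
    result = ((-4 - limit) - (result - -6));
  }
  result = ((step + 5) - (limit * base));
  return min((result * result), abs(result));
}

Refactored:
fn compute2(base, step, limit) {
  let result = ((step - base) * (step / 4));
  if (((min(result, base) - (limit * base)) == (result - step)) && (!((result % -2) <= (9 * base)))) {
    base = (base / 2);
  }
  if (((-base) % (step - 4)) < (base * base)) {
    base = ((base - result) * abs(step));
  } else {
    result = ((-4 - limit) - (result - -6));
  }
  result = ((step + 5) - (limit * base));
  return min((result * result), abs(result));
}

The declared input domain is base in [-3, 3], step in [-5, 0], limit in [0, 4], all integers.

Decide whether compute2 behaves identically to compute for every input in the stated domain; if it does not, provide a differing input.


This is a faithful refactor — boolean connective usage differs; and comparison usage differs, but the computed results match everywhere.
One worked example (base=1, step=-5, limit=1) — compute: result becomes 12; next (((min(result, base) - (limit * base)) == (result - step)) && ((result % -2) > (9 * base))) evaluates to false; next (((-base) % (step - 4)) < (base * base)) evaluates to true; next base becomes -55; next result becomes 55; next final value 55; compute2: result becomes 12; next (((min(result, base) - (limit * base)) == (result - step)) && (!((result % -2) <= (9 * base)))) evaluates to false; next (((-base) % (step - 4)) < (base * base)) evaluates to true; next base becomes -55; next result becomes 55; next final value 55; agreement on 55.
Sweeping the whole domain (210 inputs) finds no disagreement.
verdict: equivalent


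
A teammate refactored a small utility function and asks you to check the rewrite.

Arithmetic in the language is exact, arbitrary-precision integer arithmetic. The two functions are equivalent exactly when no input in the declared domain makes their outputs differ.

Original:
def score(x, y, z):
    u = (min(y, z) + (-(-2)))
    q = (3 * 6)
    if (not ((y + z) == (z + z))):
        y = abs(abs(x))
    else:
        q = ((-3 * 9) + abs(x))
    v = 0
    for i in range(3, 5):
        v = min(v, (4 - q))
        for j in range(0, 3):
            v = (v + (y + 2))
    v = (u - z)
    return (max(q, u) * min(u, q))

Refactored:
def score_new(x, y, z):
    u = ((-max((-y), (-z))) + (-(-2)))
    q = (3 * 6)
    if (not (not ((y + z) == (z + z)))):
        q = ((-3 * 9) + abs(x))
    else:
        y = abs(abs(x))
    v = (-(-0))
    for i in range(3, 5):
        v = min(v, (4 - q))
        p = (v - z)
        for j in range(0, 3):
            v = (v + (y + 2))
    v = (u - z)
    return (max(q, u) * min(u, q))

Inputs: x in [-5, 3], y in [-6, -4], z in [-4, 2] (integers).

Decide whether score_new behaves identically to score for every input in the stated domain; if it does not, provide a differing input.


Behavior is preserved: although local variable names differ, and arithmetic usage differs, and min/max/abs usage differs, and statement counts differ, and boolean connective usage differs, the outputs never diverge.
Tracing x=0, y=-4, z=-1: score: u=-2, then q=18, then (not ((y + z) == (z + z))) is true, then y=0, then v=0, then (i=3), then v=-14, then (j=0), then v=-12, then (j=1), then v=-10, then (j=2), then v=-8, then (i=4), then v=-14, then (j=0), then v=-12, then (j=1), then v=-10, then (j=2), then v=-8, then v=-1, then returns -36 | score_new: u=-2, then q=18, then (not (not ((y + z) == (z + z)))) is false, then y=0, then v=0, then (i=3), then v=-14, then p=-13, then (j=0), then v=-12, then (j=1), then v=-10, then (j=2), then v=-8, then (i=4), then v=-14, then p=-13, then (j=0), then v=-12, then (j=1), then v=-10, then (j=2), then v=-8, then v=-1, then returns -36 — matching result -36.
Across all 189 domain points the two functions coincide.
verdict: equivalent


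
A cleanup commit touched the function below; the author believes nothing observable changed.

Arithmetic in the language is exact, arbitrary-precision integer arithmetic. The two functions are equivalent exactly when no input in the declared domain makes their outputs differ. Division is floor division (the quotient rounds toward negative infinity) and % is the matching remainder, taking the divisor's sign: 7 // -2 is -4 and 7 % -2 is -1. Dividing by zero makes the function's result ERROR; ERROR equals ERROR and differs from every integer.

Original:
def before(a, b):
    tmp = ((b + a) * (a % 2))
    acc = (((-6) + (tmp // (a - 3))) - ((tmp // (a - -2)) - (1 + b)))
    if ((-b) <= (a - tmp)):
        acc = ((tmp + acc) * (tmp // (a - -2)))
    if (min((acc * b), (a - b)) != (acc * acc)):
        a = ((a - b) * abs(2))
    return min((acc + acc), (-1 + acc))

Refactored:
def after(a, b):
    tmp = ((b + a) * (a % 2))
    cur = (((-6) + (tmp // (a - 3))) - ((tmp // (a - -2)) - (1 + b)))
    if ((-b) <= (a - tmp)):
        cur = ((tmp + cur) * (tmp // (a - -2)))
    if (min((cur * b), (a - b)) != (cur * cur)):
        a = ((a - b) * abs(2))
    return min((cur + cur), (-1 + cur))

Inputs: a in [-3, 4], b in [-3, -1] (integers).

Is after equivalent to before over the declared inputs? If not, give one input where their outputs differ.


Although local variable names differ, 24/24 inputs agree.
verdict: equivalent


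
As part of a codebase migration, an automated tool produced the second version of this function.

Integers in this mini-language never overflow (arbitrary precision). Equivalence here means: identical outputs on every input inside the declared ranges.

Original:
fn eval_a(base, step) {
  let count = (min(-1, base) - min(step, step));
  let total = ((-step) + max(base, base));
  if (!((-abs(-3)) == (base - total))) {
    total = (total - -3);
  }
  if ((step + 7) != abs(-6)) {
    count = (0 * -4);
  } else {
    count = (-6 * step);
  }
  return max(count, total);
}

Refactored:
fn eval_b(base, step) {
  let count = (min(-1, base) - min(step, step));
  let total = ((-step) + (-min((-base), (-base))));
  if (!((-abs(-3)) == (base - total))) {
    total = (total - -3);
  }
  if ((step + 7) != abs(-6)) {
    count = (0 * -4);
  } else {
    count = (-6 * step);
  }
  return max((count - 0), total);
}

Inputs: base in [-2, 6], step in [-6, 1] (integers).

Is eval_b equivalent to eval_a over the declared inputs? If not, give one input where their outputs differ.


Behavior is preserved: although arithmetic usage differs; also min/max/abs usage differs; also constant usage differs, the outputs never diverge.
Tracing base=1, step=-3: eval_a: count := 2 | total := 4 | (!((-abs(-3)) == (base - total))): false | ((step + 7) != abs(-6)): true | count := 0 | result 4 | eval_b: count := 2 | total := 4 | (!((-abs(-3)) == (base - total))): false | ((step + 7) != abs(-6)): true | count := 0 | result 4 — matching result 4.
Every one of the 72 inputs gives matching results.
verdict: equivalent


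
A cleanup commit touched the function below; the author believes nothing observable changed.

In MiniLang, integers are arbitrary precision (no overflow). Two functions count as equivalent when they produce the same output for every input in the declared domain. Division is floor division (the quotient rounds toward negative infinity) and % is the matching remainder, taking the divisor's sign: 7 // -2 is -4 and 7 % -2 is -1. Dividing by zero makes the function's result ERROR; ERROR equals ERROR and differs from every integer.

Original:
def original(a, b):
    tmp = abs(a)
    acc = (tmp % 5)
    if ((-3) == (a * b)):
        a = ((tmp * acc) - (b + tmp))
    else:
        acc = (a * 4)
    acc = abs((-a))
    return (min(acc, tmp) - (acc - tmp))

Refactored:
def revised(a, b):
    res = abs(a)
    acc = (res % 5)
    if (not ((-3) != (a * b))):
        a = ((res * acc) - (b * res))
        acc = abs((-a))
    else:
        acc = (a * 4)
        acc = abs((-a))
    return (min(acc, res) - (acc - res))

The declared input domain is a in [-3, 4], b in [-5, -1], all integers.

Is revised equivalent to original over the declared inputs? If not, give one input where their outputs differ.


There is a counterexample at a=1, b=-3: -1 on one side, -2 on the other.
original: tmp := 1 | acc := 1 | ((-3) == (a * b)): true | a := 3 | acc := 3 | result -1
revised: res := 1 | acc := 1 | (not ((-3) != (a * b))): true | a := 4 | acc := 4 | result -2
verdict: not equivalent; witness: a=1, b=-3
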